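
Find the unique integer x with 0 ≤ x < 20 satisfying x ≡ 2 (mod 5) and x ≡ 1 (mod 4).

Write x = 2 + 5·k. Then 5·k ≡ 1 − 2 ≡ 3 (mod 4).
Need 5⁻¹ mod 4. Extended Euclid on (4, 1):
4 = 4×1 + 0
5⁻¹ ≡ 1 (mod 4), so k ≡ 1·3 ≡ 3 (mod 4).
x = 2 + 5·3 = 17.

17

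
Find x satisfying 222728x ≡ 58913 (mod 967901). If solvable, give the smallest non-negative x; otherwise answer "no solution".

gcd(222728, 967901):
967901 = 4×222728 + 76989
222728 = 2×76989 + 68750
76989 = 1×68750 + 8239
68750 = 8×8239 + 2838
8239 = 2×2838 + 2563
2838 = 1×2563 + 275
2563 = 9×275 + 88
275 = 3×88 + 11
88 = 8×11 + 0
gcd = 11, but 11 ∤ 58913, so the congruence has no solution.

no solution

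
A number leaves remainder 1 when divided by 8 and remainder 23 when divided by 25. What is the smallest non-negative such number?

Write x = 1 + 8·k. Then 8·k ≡ 23 − 1 ≡ 22 (mod 25).
Need 8⁻¹ mod 25. Extended Euclid on (25, 8):
25 = 3*8 + 1
8 = 8*1 + 0
Back-substitute:
1 = 25 − 3·8
8⁻¹ ≡ 22 (mod 25), so k ≡ 22·22 ≡ 9 (mod 25).
x = 1 + 8·9 = 73.

73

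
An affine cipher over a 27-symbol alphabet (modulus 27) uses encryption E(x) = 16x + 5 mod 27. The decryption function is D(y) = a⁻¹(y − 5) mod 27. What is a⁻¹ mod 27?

22

Extended Euclidean algorithm:
27 = 1*16 + 11
16 = 1*11 + 5
11 = 2*5 + 1
5 = 5*1 + 0
gcd = 1, so the inverse exists. Back-substitute:
1 = 11 − 2·5
1 = −2·16 + 3·11
1 = 3·27 − 5·16
Thus 16·(-5) ≡ 1 (mod 27); reducing, -5 mod 27 = 22.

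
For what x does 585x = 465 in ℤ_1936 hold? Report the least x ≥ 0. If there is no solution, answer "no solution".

First find gcd(585, 1936):
1936 = 3×585 + 181
585 = 3×181 + 42
181 = 4×42 + 13
42 = 3×13 + 3
13 = 4×3 + 1
3 = 3×1 + 0
gcd = 1, so a unique solution mod 1936 exists.
Back-substitute for the Bézout coefficients:
1 = 13 − 4·3
1 = −4·42 + 13·13
1 = 13·181 − 56·42
1 = −56·585 + 181·181
1 = 181·1936 − 599·585
So 585·(-599) ≡ 1 (mod 1936), giving 585⁻¹ ≡ 1337.
x ≡ 585⁻¹·465 ≡ 1337·465 ≡ 249 (mod 1936).

249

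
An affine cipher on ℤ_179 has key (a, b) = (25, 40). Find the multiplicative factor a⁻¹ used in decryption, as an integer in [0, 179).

43

gcd(179, 25) by repeated division:
179 = 7×25 + 4
25 = 6×4 + 1
4 = 4×1 + 0
gcd = 1, so the inverse exists. Back-substitute:
1 = 25 − 6·4
1 = −6·179 + 43·25
So 25·43 ≡ 1 (mod 179).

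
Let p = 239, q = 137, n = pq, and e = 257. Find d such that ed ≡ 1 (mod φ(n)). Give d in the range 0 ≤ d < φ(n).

25441

φ(n) = (p−1)(q−1) = 238·136 = 32368.
Need d with 257·d ≡ 1 (mod 32368). Apply the extended Euclidean algorithm:
32368 = 125*257 + 243
257 = 1*243 + 14
243 = 17*14 + 5
14 = 2*5 + 4
5 = 1*4 + 1
4 = 4*1 + 0
Back-substitute:
1 = 5 − 4
1 = −14 + 3·5
1 = 3·243 − 52·14
1 = −52·257 + 55·243
1 = 55·32368 − 6927·257
So 257·(-6927) ≡ 1 (mod 32368), hence d ≡ -6927 ≡ 25441 (mod 32368).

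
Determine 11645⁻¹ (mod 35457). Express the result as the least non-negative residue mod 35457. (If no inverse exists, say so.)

7268

Run Euclid on (35457, 11645):
35457 = 3×11645 + 522
11645 = 22×522 + 161
522 = 3×161 + 39
161 = 4×39 + 5
39 = 7×5 + 4
5 = 1×4 + 1
4 = 4×1 + 0
The gcd is 1. Working backward:
1 = 5 − 4
1 = −39 + 8·5
1 = 8·161 − 33·39
1 = −33·522 + 107·161
1 = 107·11645 − 2387·522
1 = −2387·35457 + 7268·11645
So 11645·7268 ≡ 1 (mod 35457).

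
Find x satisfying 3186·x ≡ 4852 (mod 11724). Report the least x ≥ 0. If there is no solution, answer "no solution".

gcd(3186, 11724):
11724 = 3×3186 + 2166
3186 = 1×2166 + 1020
2166 = 2×1020 + 126
1020 = 8×126 + 12
126 = 10×12 + 6
12 = 2×6 + 0
gcd = 6, but 6 ∤ 4852, so the congruence has no solution.

no solution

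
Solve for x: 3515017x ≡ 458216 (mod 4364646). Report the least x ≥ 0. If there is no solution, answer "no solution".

197270

First find gcd(3515017, 4364646):
4364646 = 1×3515017 + 849629
3515017 = 4×849629 + 116501
849629 = 7×116501 + 34122
116501 = 3×34122 + 14135
34122 = 2×14135 + 5852
14135 = 2×5852 + 2431
5852 = 2×2431 + 990
2431 = 2×990 + 451
990 = 2×451 + 88
451 = 5×88 + 11
88 = 8×11 + 0
gcd = 11 and 11 | 458216, so solutions exist. Divide through by 11: 319547x ≡ 41656 (mod 396786).
Now find 319547⁻¹ mod 396786:
396786 = 1×319547 + 77239
319547 = 4×77239 + 10591
77239 = 7×10591 + 3102
10591 = 3×3102 + 1285
3102 = 2×1285 + 532
1285 = 2×532 + 221
532 = 2×221 + 90
221 = 2×90 + 41
90 = 2×41 + 8
41 = 5×8 + 1
8 = 8×1 + 0
Back-substitute:
1 = 41 − 5·8
1 = −5·90 + 11·41
1 = 11·221 − 27·90
1 = −27·532 + 65·221
1 = 65·1285 − 157·532
1 = −157·3102 + 379·1285
1 = 379·10591 − 1294·3102
1 = −1294·77239 + 9437·10591
1 = 9437·319547 − 39042·77239
1 = −39042·396786 + 48479·319547
So 319547⁻¹ ≡ 48479 (mod 396786).
Then x ≡ 48479·41656 ≡ 197270 (mod 396786); the smallest non-negative solution is x = 197270.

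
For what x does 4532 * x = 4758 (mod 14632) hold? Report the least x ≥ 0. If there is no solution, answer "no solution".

gcd(4532, 14632):
14632 = 3*4532 + 1036
4532 = 4*1036 + 388
1036 = 2*388 + 260
388 = 1*260 + 128
260 = 2*128 + 4
128 = 32*4 + 0
gcd = 4, but 4 ∤ 4758, so the congruence has no solution.

no solution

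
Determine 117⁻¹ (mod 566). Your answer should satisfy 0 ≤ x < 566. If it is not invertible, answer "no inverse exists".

179

Run Euclid on (566, 117):
566 = 4*117 + 98
117 = 1*98 + 19
98 = 5*19 + 3
19 = 6*3 + 1
3 = 3*1 + 0
Since gcd(117, 566) = 1, back-substitute to write 1 as a combination:
1 = 19 − 6·3
1 = −6·98 + 31·19
1 = 31·117 − 37·98
1 = −37·566 + 179·117
So 117·179 ≡ 1 (mod 566).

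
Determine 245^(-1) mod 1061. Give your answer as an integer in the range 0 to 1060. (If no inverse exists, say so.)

Extended Euclidean algorithm:
1061 = 4×245 + 81
245 = 3×81 + 2
81 = 40×2 + 1
2 = 2×1 + 0
The gcd is 1. Working backward:
1 = 81 − 40·2
1 = −40·245 + 121·81
1 = 121·1061 − 524·245
Hence 245⁻¹ ≡ -524 ≡ 537 (mod 1061).

537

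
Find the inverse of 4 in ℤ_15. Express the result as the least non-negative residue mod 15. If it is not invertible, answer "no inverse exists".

Extended Euclidean algorithm:
15 = 3×4 + 3
4 = 1×3 + 1
3 = 3×1 + 0
Since gcd(4, 15) = 1, back-substitute to write 1 as a combination:
1 = 4 − 3
1 = −15 + 4·4
So 4·4 ≡ 1 (mod 15).

4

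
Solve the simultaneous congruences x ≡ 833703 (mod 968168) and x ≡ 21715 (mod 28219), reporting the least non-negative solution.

5461301223

Write x = 833703 + 968168·k. Then 968168·k ≡ 21715 − 833703 ≡ 6363 (mod 28219).
Need 968168⁻¹ mod 28219. Extended Euclid on (28219, 8722):
28219 = 3×8722 + 2053
8722 = 4×2053 + 510
2053 = 4×510 + 13
510 = 39×13 + 3
13 = 4×3 + 1
3 = 3×1 + 0
Back-substitute:
1 = 13 − 4·3
1 = −4·510 + 157·13
1 = 157·2053 − 632·510
1 = −632·8722 + 2685·2053
1 = 2685·28219 − 8687·8722
968168⁻¹ ≡ 19532 (mod 28219), so k ≡ 19532·6363 ≡ 5640 (mod 28219).
x = 833703 + 968168·5640 = 5461301223.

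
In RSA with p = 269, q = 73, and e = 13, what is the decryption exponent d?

φ(n) = (p−1)(q−1) = 268·72 = 19296.
Need d with 13·d ≡ 1 (mod 19296). Apply the extended Euclidean algorithm:
19296 = 1484×13 + 4
13 = 3×4 + 1
4 = 4×1 + 0
Back-substitute:
1 = 13 − 3·4
1 = −3·19296 + 4453·13
So 13·4453 ≡ 1 (mod 19296), hence d = 4453.

4453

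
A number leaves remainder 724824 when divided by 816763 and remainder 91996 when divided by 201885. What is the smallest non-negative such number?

Write x = 724824 + 816763·k. Then 816763·k ≡ 91996 − 724824 ≡ 174712 (mod 201885).
Need 816763⁻¹ mod 201885. Extended Euclid on (201885, 9223):
201885 = 21·9223 + 8202
9223 = 1·8202 + 1021
8202 = 8·1021 + 34
1021 = 30·34 + 1
34 = 34·1 + 0
Back-substitute:
1 = 1021 − 30·34
1 = −30·8202 + 241·1021
1 = 241·9223 − 271·8202
1 = −271·201885 + 5932·9223
816763⁻¹ ≡ 5932 (mod 201885), so k ≡ 5932·174712 ≡ 115879 (mod 201885).
x = 724824 + 816763·115879 = 94646404501.

94646404501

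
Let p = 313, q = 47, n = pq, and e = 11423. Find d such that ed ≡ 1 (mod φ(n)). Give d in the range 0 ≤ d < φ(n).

φ(n) = (p−1)(q−1) = 312·46 = 14352.
Need d with 11423·d ≡ 1 (mod 14352). Apply the extended Euclidean algorithm:
14352 = 1·11423 + 2929
11423 = 3·2929 + 2636
2929 = 1·2636 + 293
2636 = 8·293 + 292
293 = 1·292 + 1
292 = 292·1 + 0
Back-substitute:
1 = 293 − 292
1 = −2636 + 9·293
1 = 9·2929 − 10·2636
1 = −10·11423 + 39·2929
1 = 39·14352 − 49·11423
So 11423·(-49) ≡ 1 (mod 14352), hence d ≡ -49 ≡ 14303 (mod 14352).

14303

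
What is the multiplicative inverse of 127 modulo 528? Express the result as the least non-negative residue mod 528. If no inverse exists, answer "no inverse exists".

Apply the Euclidean algorithm to 528 and 127:
528 = 4×127 + 20
127 = 6×20 + 7
20 = 2×7 + 6
7 = 1×6 + 1
6 = 6×1 + 0
gcd = 1, so the inverse exists. Back-substitute:
1 = 7 − 6
1 = −20 + 3·7
1 = 3·127 − 19·20
1 = −19·528 + 79·127
So 127·79 ≡ 1 (mod 528).

79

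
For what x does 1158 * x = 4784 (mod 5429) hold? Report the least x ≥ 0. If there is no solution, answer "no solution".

First find gcd(1158, 5429):
5429 = 4·1158 + 797
1158 = 1·797 + 361
797 = 2·361 + 75
361 = 4·75 + 61
75 = 1·61 + 14
61 = 4·14 + 5
14 = 2·5 + 4
5 = 1·4 + 1
4 = 4·1 + 0
gcd = 1, so a unique solution mod 5429 exists.
Back-substitute for the Bézout coefficients:
1 = 5 − 4
1 = −14 + 3·5
1 = 3·61 − 13·14
1 = −13·75 + 16·61
1 = 16·361 − 77·75
1 = −77·797 + 170·361
1 = 170·1158 − 247·797
1 = −247·5429 + 1158·1158
So 1158·(1158) ≡ 1 (mod 5429), giving 1158⁻¹ ≡ 1158.
x ≡ 1158⁻¹·4784 ≡ 1158·4784 ≡ 2292 (mod 5429).

2292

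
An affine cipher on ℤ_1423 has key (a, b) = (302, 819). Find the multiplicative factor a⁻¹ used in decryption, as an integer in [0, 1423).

gcd(1423, 302) by repeated division:
1423 = 4·302 + 215
302 = 1·215 + 87
215 = 2·87 + 41
87 = 2·41 + 5
41 = 8·5 + 1
5 = 5·1 + 0
Since gcd(302, 1423) = 1, back-substitute to write 1 as a combination:
1 = 41 − 8·5
1 = −8·87 + 17·41
1 = 17·215 − 42·87
1 = −42·302 + 59·215
1 = 59·1423 − 278·302
Thus 302·(-278) ≡ 1 (mod 1423); reducing, -278 mod 1423 = 1145.

1145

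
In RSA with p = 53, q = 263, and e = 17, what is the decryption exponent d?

φ(n) = (p−1)(q−1) = 52·262 = 13624.
Need d with 17·d ≡ 1 (mod 13624). Apply the extended Euclidean algorithm:
13624 = 801·17 + 7
17 = 2·7 + 3
7 = 2·3 + 1
3 = 3·1 + 0
Back-substitute:
1 = 7 − 2·3
1 = −2·17 + 5·7
1 = 5·13624 − 4007·17
So 17·(-4007) ≡ 1 (mod 13624), hence d ≡ -4007 ≡ 9617 (mod 13624).

9617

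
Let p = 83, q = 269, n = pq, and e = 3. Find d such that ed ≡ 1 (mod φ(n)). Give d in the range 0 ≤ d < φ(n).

φ(n) = (p−1)(q−1) = 82·268 = 21976.
Need d with 3·d ≡ 1 (mod 21976). Apply the extended Euclidean algorithm:
21976 = 7325×3 + 1
3 = 3×1 + 0
Back-substitute:
1 = 21976 − 7325·3
So 3·(-7325) ≡ 1 (mod 21976), hence d ≡ -7325 ≡ 14651 (mod 21976).

14651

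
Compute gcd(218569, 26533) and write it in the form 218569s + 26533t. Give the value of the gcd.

13

Euclidean algorithm:
218569 = 8*26533 + 6305
26533 = 4*6305 + 1313
6305 = 4*1313 + 1053
1313 = 1*1053 + 260
1053 = 4*260 + 13
260 = 20*13 + 0
gcd(218569, 26533) = 13.
Back-substituting:
13 = 1053 − 4·260
13 = −4·1313 + 5·1053
13 = 5·6305 − 24·1313
13 = −24·26533 + 101·6305
13 = 101·218569 − 832·26533
So 13 = (101)·218569 + (-832)·26533.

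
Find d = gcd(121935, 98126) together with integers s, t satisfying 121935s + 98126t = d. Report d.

1

Repeated division:
121935 = 1·98126 + 23809
98126 = 4·23809 + 2890
23809 = 8·2890 + 689
2890 = 4·689 + 134
689 = 5·134 + 19
134 = 7·19 + 1
19 = 19·1 + 0
gcd(121935, 98126) = 1.
Express as a combination:
1 = 134 − 7·19
1 = −7·689 + 36·134
1 = 36·2890 − 151·689
1 = −151·23809 + 1244·2890
1 = 1244·98126 − 5127·23809
1 = −5127·121935 + 6371·98126
So 1 = (-5127)·121935 + (6371)·98126.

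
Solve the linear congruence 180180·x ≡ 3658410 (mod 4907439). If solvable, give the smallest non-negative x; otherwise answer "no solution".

First find gcd(180180, 4907439):
4907439 = 27*180180 + 42579
180180 = 4*42579 + 9864
42579 = 4*9864 + 3123
9864 = 3*3123 + 495
3123 = 6*495 + 153
495 = 3*153 + 36
153 = 4*36 + 9
36 = 4*9 + 0
gcd = 9 and 9 | 3658410, so solutions exist. Divide through by 9: 20020x ≡ 406490 (mod 545271).
Now find 20020⁻¹ mod 545271:
545271 = 27×20020 + 4731
20020 = 4×4731 + 1096
4731 = 4×1096 + 347
1096 = 3×347 + 55
347 = 6×55 + 17
55 = 3×17 + 4
17 = 4×4 + 1
4 = 4×1 + 0
Back-substitute:
1 = 17 − 4·4
1 = −4·55 + 13·17
1 = 13·347 − 82·55
1 = −82·1096 + 259·347
1 = 259·4731 − 1118·1096
1 = −1118·20020 + 4731·4731
1 = 4731·545271 − 128855·20020
So 20020·(-128855) ≡ 1 (mod 545271), i.e. 20020⁻¹ ≡ 416416.
Then x ≡ 416416·406490 ≡ 463310 (mod 545271); the smallest non-negative solution is x = 463310.

463310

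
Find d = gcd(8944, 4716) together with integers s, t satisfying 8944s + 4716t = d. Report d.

4

Euclidean algorithm:
8944 = 1*4716 + 4228
4716 = 1*4228 + 488
4228 = 8*488 + 324
488 = 1*324 + 164
324 = 1*164 + 160
164 = 1*160 + 4
160 = 40*4 + 0
gcd(8944, 4716) = 4.
Back-substituting:
4 = 164 − 160
4 = −324 + 2·164
4 = 2·488 − 3·324
4 = −3·4228 + 26·488
4 = 26·4716 − 29·4228
4 = −29·8944 + 55·4716
So 4 = (-29)·8944 + (55)·4716.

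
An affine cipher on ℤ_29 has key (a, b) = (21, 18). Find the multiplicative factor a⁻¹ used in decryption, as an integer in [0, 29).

Run Euclid on (29, 21):
29 = 1*21 + 8
21 = 2*8 + 5
8 = 1*5 + 3
5 = 1*3 + 2
3 = 1*2 + 1
2 = 2*1 + 0
Since gcd(21, 29) = 1, back-substitute to write 1 as a combination:
1 = 3 − 2
1 = −5 + 2·3
1 = 2·8 − 3·5
1 = −3·21 + 8·8
1 = 8·29 − 11·21
Hence 21⁻¹ ≡ -11 ≡ 18 (mod 29).

18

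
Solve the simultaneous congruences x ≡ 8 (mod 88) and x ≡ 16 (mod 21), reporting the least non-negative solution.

184

Write x = 8 + 88·k. Then 88·k ≡ 16 − 8 ≡ 8 (mod 21).
Need 88⁻¹ mod 21. Extended Euclid on (21, 4):
21 = 5×4 + 1
4 = 4×1 + 0
Back-substitute:
1 = 21 − 5·4
88⁻¹ ≡ 16 (mod 21), so k ≡ 16·8 ≡ 2 (mod 21).
x = 8 + 88·2 = 184.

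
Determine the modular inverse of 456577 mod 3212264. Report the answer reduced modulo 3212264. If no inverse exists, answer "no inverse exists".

Euclidean algorithm on 3212264, 456577:
3212264 = 7·456577 + 16225
456577 = 28·16225 + 2277
16225 = 7·2277 + 286
2277 = 7·286 + 275
286 = 1·275 + 11
275 = 25·11 + 0
The gcd is 11, not 1, hence no inverse exists.

no inverse exists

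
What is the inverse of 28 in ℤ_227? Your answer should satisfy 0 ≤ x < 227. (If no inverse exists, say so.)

Run Euclid on (227, 28):
227 = 8·28 + 3
28 = 9·3 + 1
3 = 3·1 + 0
gcd = 1, so the inverse exists. Back-substitute:
1 = 28 − 9·3
1 = −9·227 + 73·28
So 28·73 ≡ 1 (mod 227).

73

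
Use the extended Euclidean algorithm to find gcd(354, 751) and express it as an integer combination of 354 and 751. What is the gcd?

1

Euclidean algorithm:
751 = 2·354 + 43
354 = 8·43 + 10
43 = 4·10 + 3
10 = 3·3 + 1
3 = 3·1 + 0
gcd(354, 751) = 1.
Back-substituting:
1 = 10 − 3·3
1 = −3·43 + 13·10
1 = 13·354 − 107·43
1 = −107·751 + 227·354
So 1 = (-107)·751 + (227)·354.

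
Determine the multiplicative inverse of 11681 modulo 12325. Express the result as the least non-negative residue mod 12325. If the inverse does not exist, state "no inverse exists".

Apply the Euclidean algorithm to 12325 and 11681:
12325 = 1*11681 + 644
11681 = 18*644 + 89
644 = 7*89 + 21
89 = 4*21 + 5
21 = 4*5 + 1
5 = 5*1 + 0
The gcd is 1. Working backward:
1 = 21 − 4·5
1 = −4·89 + 17·21
1 = 17·644 − 123·89
1 = −123·11681 + 2231·644
1 = 2231·12325 − 2354·11681
Thus 11681·(-2354) ≡ 1 (mod 12325); reducing, -2354 mod 12325 = 9971.

9971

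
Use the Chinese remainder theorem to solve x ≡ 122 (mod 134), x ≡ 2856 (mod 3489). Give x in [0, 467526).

Write x = 122 + 134·k. Then 134·k ≡ 2856 − 122 ≡ 2734 (mod 3489).
Need 134⁻¹ mod 3489. Extended Euclid on (3489, 134):
3489 = 26×134 + 5
134 = 26×5 + 4
5 = 1×4 + 1
4 = 4×1 + 0
Back-substitute:
1 = 5 − 4
1 = −134 + 27·5
1 = 27·3489 − 703·134
134⁻¹ ≡ 2786 (mod 3489), so k ≡ 2786·2734 ≡ 437 (mod 3489).
x = 122 + 134·437 = 58680.

58680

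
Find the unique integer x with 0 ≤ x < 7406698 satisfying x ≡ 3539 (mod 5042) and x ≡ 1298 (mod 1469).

2015297

Write x = 3539 + 5042·k. Then 5042·k ≡ 1298 − 3539 ≡ 697 (mod 1469).
Need 5042⁻¹ mod 1469. Extended Euclid on (1469, 635):
1469 = 2*635 + 199
635 = 3*199 + 38
199 = 5*38 + 9
38 = 4*9 + 2
9 = 4*2 + 1
2 = 2*1 + 0
Back-substitute:
1 = 9 − 4·2
1 = −4·38 + 17·9
1 = 17·199 − 89·38
1 = −89·635 + 284·199
1 = 284·1469 − 657·635
5042⁻¹ ≡ 812 (mod 1469), so k ≡ 812·697 ≡ 399 (mod 1469).
x = 3539 + 5042·399 = 2015297.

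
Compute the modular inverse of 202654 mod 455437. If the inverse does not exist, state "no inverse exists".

Extended Euclidean algorithm:
455437 = 2×202654 + 50129
202654 = 4×50129 + 2138
50129 = 23×2138 + 955
2138 = 2×955 + 228
955 = 4×228 + 43
228 = 5×43 + 13
43 = 3×13 + 4
13 = 3×4 + 1
4 = 4×1 + 0
Since gcd(202654, 455437) = 1, back-substitute to write 1 as a combination:
1 = 13 − 3·4
1 = −3·43 + 10·13
1 = 10·228 − 53·43
1 = −53·955 + 222·228
1 = 222·2138 − 497·955
1 = −497·50129 + 11653·2138
1 = 11653·202654 − 47109·50129
1 = −47109·455437 + 105871·202654
So 202654·105871 ≡ 1 (mod 455437).

105871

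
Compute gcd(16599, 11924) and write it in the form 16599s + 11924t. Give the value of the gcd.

11

Repeated division:
16599 = 1×11924 + 4675
11924 = 2×4675 + 2574
4675 = 1×2574 + 2101
2574 = 1×2101 + 473
2101 = 4×473 + 209
473 = 2×209 + 55
209 = 3×55 + 44
55 = 1×44 + 11
44 = 4×11 + 0
gcd(16599, 11924) = 11.
Back-substituting:
11 = 55 − 44
11 = −209 + 4·55
11 = 4·473 − 9·209
11 = −9·2101 + 40·473
11 = 40·2574 − 49·2101
11 = −49·4675 + 89·2574
11 = 89·11924 − 227·4675
11 = −227·16599 + 316·11924
So 11 = (-227)·16599 + (316)·11924.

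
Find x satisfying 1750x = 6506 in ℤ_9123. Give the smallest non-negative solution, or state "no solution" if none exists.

671

First find gcd(1750, 9123):
9123 = 5×1750 + 373
1750 = 4×373 + 258
373 = 1×258 + 115
258 = 2×115 + 28
115 = 4×28 + 3
28 = 9×3 + 1
3 = 3×1 + 0
gcd = 1, so a unique solution mod 9123 exists.
Back-substitute for the Bézout coefficients:
1 = 28 − 9·3
1 = −9·115 + 37·28
1 = 37·258 − 83·115
1 = −83·373 + 120·258
1 = 120·1750 − 563·373
1 = −563·9123 + 2935·1750
So 1750·(2935) ≡ 1 (mod 9123), giving 1750⁻¹ ≡ 2935.
x ≡ 1750⁻¹·6506 ≡ 2935·6506 ≡ 671 (mod 9123).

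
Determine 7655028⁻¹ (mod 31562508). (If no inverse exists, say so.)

no inverse exists

Compute gcd(7655028, 31562508):
31562508 = 4·7655028 + 942396
7655028 = 8·942396 + 115860
942396 = 8·115860 + 15516
115860 = 7·15516 + 7248
15516 = 2·7248 + 1020
7248 = 7·1020 + 108
1020 = 9·108 + 48
108 = 2·48 + 12
48 = 4·12 + 0
The gcd is 12, not 1, hence no inverse exists.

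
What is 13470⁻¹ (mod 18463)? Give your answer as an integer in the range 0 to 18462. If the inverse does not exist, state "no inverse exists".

17631

Extended Euclidean algorithm:
18463 = 1×13470 + 4993
13470 = 2×4993 + 3484
4993 = 1×3484 + 1509
3484 = 2×1509 + 466
1509 = 3×466 + 111
466 = 4×111 + 22
111 = 5×22 + 1
22 = 22×1 + 0
The gcd is 1. Working backward:
1 = 111 − 5·22
1 = −5·466 + 21·111
1 = 21·1509 − 68·466
1 = −68·3484 + 157·1509
1 = 157·4993 − 225·3484
1 = −225·13470 + 607·4993
1 = 607·18463 − 832·13470
Thus 13470·(-832) ≡ 1 (mod 18463); reducing, -832 mod 18463 = 17631.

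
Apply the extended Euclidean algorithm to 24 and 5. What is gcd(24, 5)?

Apply Euclid's algorithm to 24 and 5:
24 = 4·5 + 4
5 = 1·4 + 1
4 = 4·1 + 0
gcd(24, 5) = 1.
Back-substituting:
1 = 5 − 4
1 = −24 + 5·5
So 1 = (-1)·24 + (5)·5.

1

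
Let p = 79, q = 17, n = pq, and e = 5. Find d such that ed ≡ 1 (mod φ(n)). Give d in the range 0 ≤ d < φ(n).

749

φ(n) = (p−1)(q−1) = 78·16 = 1248.
Need d with 5·d ≡ 1 (mod 1248). Apply the extended Euclidean algorithm:
1248 = 249*5 + 3
5 = 1*3 + 2
3 = 1*2 + 1
2 = 2*1 + 0
Back-substitute:
1 = 3 − 2
1 = −5 + 2·3
1 = 2·1248 − 499·5
So 5·(-499) ≡ 1 (mod 1248), hence d ≡ -499 ≡ 749 (mod 1248).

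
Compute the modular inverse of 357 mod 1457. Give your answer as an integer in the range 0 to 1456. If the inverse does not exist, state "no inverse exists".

Apply the Euclidean algorithm to 1457 and 357:
1457 = 4*357 + 29
357 = 12*29 + 9
29 = 3*9 + 2
9 = 4*2 + 1
2 = 2*1 + 0
gcd = 1, so the inverse exists. Back-substitute:
1 = 9 − 4·2
1 = −4·29 + 13·9
1 = 13·357 − 160·29
1 = −160·1457 + 653·357
So 357·653 ≡ 1 (mod 1457).

653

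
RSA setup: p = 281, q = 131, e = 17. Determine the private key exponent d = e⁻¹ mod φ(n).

φ(n) = (p−1)(q−1) = 280·130 = 36400.
Need d with 17·d ≡ 1 (mod 36400). Apply the extended Euclidean algorithm:
36400 = 2141*17 + 3
17 = 5*3 + 2
3 = 1*2 + 1
2 = 2*1 + 0
Back-substitute:
1 = 3 − 2
1 = −17 + 6·3
1 = 6·36400 − 12847·17
So 17·(-12847) ≡ 1 (mod 36400), hence d ≡ -12847 ≡ 23553 (mod 36400).

23553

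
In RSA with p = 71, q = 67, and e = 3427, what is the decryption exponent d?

1003

φ(n) = (p−1)(q−1) = 70·66 = 4620.
Need d with 3427·d ≡ 1 (mod 4620). Apply the extended Euclidean algorithm:
4620 = 1×3427 + 1193
3427 = 2×1193 + 1041
1193 = 1×1041 + 152
1041 = 6×152 + 129
152 = 1×129 + 23
129 = 5×23 + 14
23 = 1×14 + 9
14 = 1×9 + 5
9 = 1×5 + 4
5 = 1×4 + 1
4 = 4×1 + 0
Back-substitute:
1 = 5 − 4
1 = −9 + 2·5
1 = 2·14 − 3·9
1 = −3·23 + 5·14
1 = 5·129 − 28·23
1 = −28·152 + 33·129
1 = 33·1041 − 226·152
1 = −226·1193 + 259·1041
1 = 259·3427 − 744·1193
1 = −744·4620 + 1003·3427
So 3427·1003 ≡ 1 (mod 4620), hence d = 1003.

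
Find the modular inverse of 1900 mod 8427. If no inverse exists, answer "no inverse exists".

Apply the Euclidean algorithm to 8427 and 1900:
8427 = 4×1900 + 827
1900 = 2×827 + 246
827 = 3×246 + 89
246 = 2×89 + 68
89 = 1×68 + 21
68 = 3×21 + 5
21 = 4×5 + 1
5 = 5×1 + 0
Since gcd(1900, 8427) = 1, back-substitute to write 1 as a combination:
1 = 21 − 4·5
1 = −4·68 + 13·21
1 = 13·89 − 17·68
1 = −17·246 + 47·89
1 = 47·827 − 158·246
1 = −158·1900 + 363·827
1 = 363·8427 − 1610·1900
Hence 1900⁻¹ ≡ -1610 ≡ 6817 (mod 8427).

6817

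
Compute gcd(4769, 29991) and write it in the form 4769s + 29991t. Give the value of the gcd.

1

Apply Euclid's algorithm to 29991 and 4769:
29991 = 6*4769 + 1377
4769 = 3*1377 + 638
1377 = 2*638 + 101
638 = 6*101 + 32
101 = 3*32 + 5
32 = 6*5 + 2
5 = 2*2 + 1
2 = 2*1 + 0
gcd(4769, 29991) = 1.
Back-substituting:
1 = 5 − 2·2
1 = −2·32 + 13·5
1 = 13·101 − 41·32
1 = −41·638 + 259·101
1 = 259·1377 − 559·638
1 = −559·4769 + 1936·1377
1 = 1936·29991 − 12175·4769
So 1 = (1936)·29991 + (-12175)·4769.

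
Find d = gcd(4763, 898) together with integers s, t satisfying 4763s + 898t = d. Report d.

1

Euclidean algorithm:
4763 = 5·898 + 273
898 = 3·273 + 79
273 = 3·79 + 36
79 = 2·36 + 7
36 = 5·7 + 1
7 = 7·1 + 0
gcd(4763, 898) = 1.
Back-substituting:
1 = 36 − 5·7
1 = −5·79 + 11·36
1 = 11·273 − 38·79
1 = −38·898 + 125·273
1 = 125·4763 − 663·898
So 1 = (125)·4763 + (-663)·898.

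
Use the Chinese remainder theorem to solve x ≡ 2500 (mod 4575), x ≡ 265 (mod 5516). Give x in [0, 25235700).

Write x = 2500 + 4575·k. Then 4575·k ≡ 265 − 2500 ≡ 3281 (mod 5516).
Need 4575⁻¹ mod 5516. Extended Euclid on (5516, 4575):
5516 = 1*4575 + 941
4575 = 4*941 + 811
941 = 1*811 + 130
811 = 6*130 + 31
130 = 4*31 + 6
31 = 5*6 + 1
6 = 6*1 + 0
Back-substitute:
1 = 31 − 5·6
1 = −5·130 + 21·31
1 = 21·811 − 131·130
1 = −131·941 + 152·811
1 = 152·4575 − 739·941
1 = −739·5516 + 891·4575
4575⁻¹ ≡ 891 (mod 5516), so k ≡ 891·3281 ≡ 5407 (mod 5516).
x = 2500 + 4575·5407 = 24739525.

24739525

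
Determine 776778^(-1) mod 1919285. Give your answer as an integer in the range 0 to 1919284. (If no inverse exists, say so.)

gcd(1919285, 776778) by repeated division:
1919285 = 2×776778 + 365729
776778 = 2×365729 + 45320
365729 = 8×45320 + 3169
45320 = 14×3169 + 954
3169 = 3×954 + 307
954 = 3×307 + 33
307 = 9×33 + 10
33 = 3×10 + 3
10 = 3×3 + 1
3 = 3×1 + 0
gcd = 1, so the inverse exists. Back-substitute:
1 = 10 − 3·3
1 = −3·33 + 10·10
1 = 10·307 − 93·33
1 = −93·954 + 289·307
1 = 289·3169 − 960·954
1 = −960·45320 + 13729·3169
1 = 13729·365729 − 110792·45320
1 = −110792·776778 + 235313·365729
1 = 235313·1919285 − 581418·776778
So 776778·(-581418) ≡ 1 (mod 1919285), and -581418 ≡ 1337867 (mod 1919285).

1337867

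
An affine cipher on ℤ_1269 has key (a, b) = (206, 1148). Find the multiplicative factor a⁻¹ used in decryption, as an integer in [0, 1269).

Run Euclid on (1269, 206):
1269 = 6×206 + 33
206 = 6×33 + 8
33 = 4×8 + 1
8 = 8×1 + 0
Since gcd(206, 1269) = 1, back-substitute to write 1 as a combination:
1 = 33 − 4·8
1 = −4·206 + 25·33
1 = 25·1269 − 154·206
Thus 206·(-154) ≡ 1 (mod 1269); reducing, -154 mod 1269 = 1115.

1115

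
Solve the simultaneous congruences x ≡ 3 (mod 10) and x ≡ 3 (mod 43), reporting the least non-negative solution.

Write x = 3 + 10·k. Then 10·k ≡ 3 − 3 ≡ 0 (mod 43).
Need 10⁻¹ mod 43. Extended Euclid on (43, 10):
43 = 4×10 + 3
10 = 3×3 + 1
3 = 3×1 + 0
Back-substitute:
1 = 10 − 3·3
1 = −3·43 + 13·10
10⁻¹ ≡ 13 (mod 43), so k ≡ 13·0 ≡ 0 (mod 43).
x = 3 + 10·0 = 3.

3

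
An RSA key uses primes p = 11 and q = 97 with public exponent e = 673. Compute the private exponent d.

97

φ(n) = (p−1)(q−1) = 10·96 = 960.
Need d with 673·d ≡ 1 (mod 960). Apply the extended Euclidean algorithm:
960 = 1*673 + 287
673 = 2*287 + 99
287 = 2*99 + 89
99 = 1*89 + 10
89 = 8*10 + 9
10 = 1*9 + 1
9 = 9*1 + 0
Back-substitute:
1 = 10 − 9
1 = −89 + 9·10
1 = 9·99 − 10·89
1 = −10·287 + 29·99
1 = 29·673 − 68·287
1 = −68·960 + 97·673
So 673·97 ≡ 1 (mod 960), hence d = 97.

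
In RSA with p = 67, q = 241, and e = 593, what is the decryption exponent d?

φ(n) = (p−1)(q−1) = 66·240 = 15840.
Need d with 593·d ≡ 1 (mod 15840). Apply the extended Euclidean algorithm:
15840 = 26×593 + 422
593 = 1×422 + 171
422 = 2×171 + 80
171 = 2×80 + 11
80 = 7×11 + 3
11 = 3×3 + 2
3 = 1×2 + 1
2 = 2×1 + 0
Back-substitute:
1 = 3 − 2
1 = −11 + 4·3
1 = 4·80 − 29·11
1 = −29·171 + 62·80
1 = 62·422 − 153·171
1 = −153·593 + 215·422
1 = 215·15840 − 5743·593
So 593·(-5743) ≡ 1 (mod 15840), hence d ≡ -5743 ≡ 10097 (mod 15840).

10097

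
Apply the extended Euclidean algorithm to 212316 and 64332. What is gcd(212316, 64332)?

Euclidean algorithm:
212316 = 3*64332 + 19320
64332 = 3*19320 + 6372
19320 = 3*6372 + 204
6372 = 31*204 + 48
204 = 4*48 + 12
48 = 4*12 + 0
gcd(212316, 64332) = 12.
Back-substituting:
12 = 204 − 4·48
12 = −4·6372 + 125·204
12 = 125·19320 − 379·6372
12 = −379·64332 + 1262·19320
12 = 1262·212316 − 4165·64332
So 12 = (1262)·212316 + (-4165)·64332.

12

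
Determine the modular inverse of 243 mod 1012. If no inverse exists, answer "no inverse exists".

Run Euclid on (1012, 243):
1012 = 4×243 + 40
243 = 6×40 + 3
40 = 13×3 + 1
3 = 3×1 + 0
The gcd is 1. Working backward:
1 = 40 − 13·3
1 = −13·243 + 79·40
1 = 79·1012 − 329·243
So 243·(-329) ≡ 1 (mod 1012), and -329 ≡ 683 (mod 1012).

683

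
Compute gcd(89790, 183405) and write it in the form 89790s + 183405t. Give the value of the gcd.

15

Apply Euclid's algorithm to 183405 and 89790:
183405 = 2·89790 + 3825
89790 = 23·3825 + 1815
3825 = 2·1815 + 195
1815 = 9·195 + 60
195 = 3·60 + 15
60 = 4·15 + 0
gcd(89790, 183405) = 15.
Express as a combination:
15 = 195 − 3·60
15 = −3·1815 + 28·195
15 = 28·3825 − 59·1815
15 = −59·89790 + 1385·3825
15 = 1385·183405 − 2829·89790
So 15 = (1385)·183405 + (-2829)·89790.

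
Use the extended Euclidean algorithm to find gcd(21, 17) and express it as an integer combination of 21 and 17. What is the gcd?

Euclidean algorithm:
21 = 1×17 + 4
17 = 4×4 + 1
4 = 4×1 + 0
gcd(21, 17) = 1.
Working backward:
1 = 17 − 4·4
1 = −4·21 + 5·17
So 1 = (-4)·21 + (5)·17.

1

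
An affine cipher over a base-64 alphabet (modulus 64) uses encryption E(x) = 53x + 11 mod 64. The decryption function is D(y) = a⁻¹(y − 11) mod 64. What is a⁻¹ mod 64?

29

gcd(64, 53) by repeated division:
64 = 1*53 + 11
53 = 4*11 + 9
11 = 1*9 + 2
9 = 4*2 + 1
2 = 2*1 + 0
gcd = 1, so the inverse exists. Back-substitute:
1 = 9 − 4·2
1 = −4·11 + 5·9
1 = 5·53 − 24·11
1 = −24·64 + 29·53
So 53·29 ≡ 1 (mod 64).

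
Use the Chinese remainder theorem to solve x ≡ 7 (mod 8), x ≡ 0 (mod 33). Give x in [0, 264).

231

Write x = 7 + 8·k. Then 8·k ≡ 0 − 7 ≡ 26 (mod 33).
Need 8⁻¹ mod 33. Extended Euclid on (33, 8):
33 = 4·8 + 1
8 = 8·1 + 0
Back-substitute:
1 = 33 − 4·8
8⁻¹ ≡ 29 (mod 33), so k ≡ 29·26 ≡ 28 (mod 33).
x = 7 + 8·28 = 231.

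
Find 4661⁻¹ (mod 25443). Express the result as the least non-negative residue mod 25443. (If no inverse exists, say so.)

22337

Run Euclid on (25443, 4661):
25443 = 5×4661 + 2138
4661 = 2×2138 + 385
2138 = 5×385 + 213
385 = 1×213 + 172
213 = 1×172 + 41
172 = 4×41 + 8
41 = 5×8 + 1
8 = 8×1 + 0
Since gcd(4661, 25443) = 1, back-substitute to write 1 as a combination:
1 = 41 − 5·8
1 = −5·172 + 21·41
1 = 21·213 − 26·172
1 = −26·385 + 47·213
1 = 47·2138 − 261·385
1 = −261·4661 + 569·2138
1 = 569·25443 − 3106·4661
So 4661·(-3106) ≡ 1 (mod 25443), and -3106 ≡ 22337 (mod 25443).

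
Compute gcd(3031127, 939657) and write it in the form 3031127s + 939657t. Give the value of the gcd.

Apply Euclid's algorithm to 3031127 and 939657:
3031127 = 3·939657 + 212156
939657 = 4·212156 + 91033
212156 = 2·91033 + 30090
91033 = 3·30090 + 763
30090 = 39·763 + 333
763 = 2·333 + 97
333 = 3·97 + 42
97 = 2·42 + 13
42 = 3·13 + 3
13 = 4·3 + 1
3 = 3·1 + 0
gcd(3031127, 939657) = 1.
Express as a combination:
1 = 13 − 4·3
1 = −4·42 + 13·13
1 = 13·97 − 30·42
1 = −30·333 + 103·97
1 = 103·763 − 236·333
1 = −236·30090 + 9307·763
1 = 9307·91033 − 28157·30090
1 = −28157·212156 + 65621·91033
1 = 65621·939657 − 290641·212156
1 = −290641·3031127 + 937544·939657
So 1 = (-290641)·3031127 + (937544)·939657.

1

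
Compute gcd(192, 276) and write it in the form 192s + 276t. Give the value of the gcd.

12

Repeated division:
276 = 1×192 + 84
192 = 2×84 + 24
84 = 3×24 + 12
24 = 2×12 + 0
gcd(192, 276) = 12.
Working backward:
12 = 84 − 3·24
12 = −3·192 + 7·84
12 = 7·276 − 10·192
So 12 = (7)·276 + (-10)·192.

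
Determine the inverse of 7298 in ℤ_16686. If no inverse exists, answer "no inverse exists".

no inverse exists

Euclidean algorithm on 16686, 7298:
16686 = 2×7298 + 2090
7298 = 3×2090 + 1028
2090 = 2×1028 + 34
1028 = 30×34 + 8
34 = 4×8 + 2
8 = 4×2 + 0
Since gcd = 2 > 1, 7298 is not a unit mod 16686.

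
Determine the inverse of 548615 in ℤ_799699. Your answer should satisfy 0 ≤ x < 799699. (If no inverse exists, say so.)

455195

gcd(799699, 548615) by repeated division:
799699 = 1*548615 + 251084
548615 = 2*251084 + 46447
251084 = 5*46447 + 18849
46447 = 2*18849 + 8749
18849 = 2*8749 + 1351
8749 = 6*1351 + 643
1351 = 2*643 + 65
643 = 9*65 + 58
65 = 1*58 + 7
58 = 8*7 + 2
7 = 3*2 + 1
2 = 2*1 + 0
gcd = 1, so the inverse exists. Back-substitute:
1 = 7 − 3·2
1 = −3·58 + 25·7
1 = 25·65 − 28·58
1 = −28·643 + 277·65
1 = 277·1351 − 582·643
1 = −582·8749 + 3769·1351
1 = 3769·18849 − 8120·8749
1 = −8120·46447 + 20009·18849
1 = 20009·251084 − 108165·46447
1 = −108165·548615 + 236339·251084
1 = 236339·799699 − 344504·548615
So 548615·(-344504) ≡ 1 (mod 799699), and -344504 ≡ 455195 (mod 799699).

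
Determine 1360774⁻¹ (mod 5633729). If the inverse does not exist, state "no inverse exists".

Extended Euclidean algorithm:
5633729 = 4·1360774 + 190633
1360774 = 7·190633 + 26343
190633 = 7·26343 + 6232
26343 = 4·6232 + 1415
6232 = 4·1415 + 572
1415 = 2·572 + 271
572 = 2·271 + 30
271 = 9·30 + 1
30 = 30·1 + 0
gcd = 1, so the inverse exists. Back-substitute:
1 = 271 − 9·30
1 = −9·572 + 19·271
1 = 19·1415 − 47·572
1 = −47·6232 + 207·1415
1 = 207·26343 − 875·6232
1 = −875·190633 + 6332·26343
1 = 6332·1360774 − 45199·190633
1 = −45199·5633729 + 187128·1360774
So 1360774·187128 ≡ 1 (mod 5633729).

187128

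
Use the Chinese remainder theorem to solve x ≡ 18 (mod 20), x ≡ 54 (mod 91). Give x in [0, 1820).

418

Write x = 18 + 20·k. Then 20·k ≡ 54 − 18 ≡ 36 (mod 91).
Need 20⁻¹ mod 91. Extended Euclid on (91, 20):
91 = 4·20 + 11
20 = 1·11 + 9
11 = 1·9 + 2
9 = 4·2 + 1
2 = 2·1 + 0
Back-substitute:
1 = 9 − 4·2
1 = −4·11 + 5·9
1 = 5·20 − 9·11
1 = −9·91 + 41·20
20⁻¹ ≡ 41 (mod 91), so k ≡ 41·36 ≡ 20 (mod 91).
x = 18 + 20·20 = 418.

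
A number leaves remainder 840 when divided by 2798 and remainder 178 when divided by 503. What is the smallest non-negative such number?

Write x = 840 + 2798·k. Then 2798·k ≡ 178 − 840 ≡ 344 (mod 503).
Need 2798⁻¹ mod 503. Extended Euclid on (503, 283):
503 = 1*283 + 220
283 = 1*220 + 63
220 = 3*63 + 31
63 = 2*31 + 1
31 = 31*1 + 0
Back-substitute:
1 = 63 − 2·31
1 = −2·220 + 7·63
1 = 7·283 − 9·220
1 = −9·503 + 16·283
2798⁻¹ ≡ 16 (mod 503), so k ≡ 16·344 ≡ 474 (mod 503).
x = 840 + 2798·474 = 1327092.

1327092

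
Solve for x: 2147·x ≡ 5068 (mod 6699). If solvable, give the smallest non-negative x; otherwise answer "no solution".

First find gcd(2147, 6699):
6699 = 3·2147 + 258
2147 = 8·258 + 83
258 = 3·83 + 9
83 = 9·9 + 2
9 = 4·2 + 1
2 = 2·1 + 0
gcd = 1, so a unique solution mod 6699 exists.
Back-substitute for the Bézout coefficients:
1 = 9 − 4·2
1 = −4·83 + 37·9
1 = 37·258 − 115·83
1 = −115·2147 + 957·258
1 = 957·6699 − 2986·2147
So 2147·(-2986) ≡ 1 (mod 6699), giving 2147⁻¹ ≡ 3713.
x ≡ 2147⁻¹·5068 ≡ 3713·5068 ≡ 6692 (mod 6699).

6692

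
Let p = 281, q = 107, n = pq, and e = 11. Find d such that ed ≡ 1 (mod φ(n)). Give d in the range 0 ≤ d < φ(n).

13491

φ(n) = (p−1)(q−1) = 280·106 = 29680.
Need d with 11·d ≡ 1 (mod 29680). Apply the extended Euclidean algorithm:
29680 = 2698*11 + 2
11 = 5*2 + 1
2 = 2*1 + 0
Back-substitute:
1 = 11 − 5·2
1 = −5·29680 + 13491·11
So 11·13491 ≡ 1 (mod 29680), hence d = 13491.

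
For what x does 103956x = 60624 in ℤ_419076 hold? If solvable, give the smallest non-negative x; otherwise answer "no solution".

First find gcd(103956, 419076):
419076 = 4*103956 + 3252
103956 = 31*3252 + 3144
3252 = 1*3144 + 108
3144 = 29*108 + 12
108 = 9*12 + 0
gcd = 12 and 12 | 60624, so solutions exist. Divide through by 12: 8663x ≡ 5052 (mod 34923).
Now find 8663⁻¹ mod 34923:
34923 = 4·8663 + 271
8663 = 31·271 + 262
271 = 1·262 + 9
262 = 29·9 + 1
9 = 9·1 + 0
Back-substitute:
1 = 262 − 29·9
1 = −29·271 + 30·262
1 = 30·8663 − 959·271
1 = −959·34923 + 3866·8663
So 8663⁻¹ ≡ 3866 (mod 34923).
Then x ≡ 3866·5052 ≡ 9075 (mod 34923); the smallest non-negative solution is x = 9075.

9075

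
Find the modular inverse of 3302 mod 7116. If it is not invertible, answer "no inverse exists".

Compute gcd(3302, 7116):
7116 = 2*3302 + 512
3302 = 6*512 + 230
512 = 2*230 + 52
230 = 4*52 + 22
52 = 2*22 + 8
22 = 2*8 + 6
8 = 1*6 + 2
6 = 3*2 + 0
The gcd is 2, not 1, hence no inverse exists.

no inverse exists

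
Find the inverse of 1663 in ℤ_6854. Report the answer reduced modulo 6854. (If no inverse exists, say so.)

1459

Apply the Euclidean algorithm to 6854 and 1663:
6854 = 4*1663 + 202
1663 = 8*202 + 47
202 = 4*47 + 14
47 = 3*14 + 5
14 = 2*5 + 4
5 = 1*4 + 1
4 = 4*1 + 0
The gcd is 1. Working backward:
1 = 5 − 4
1 = −14 + 3·5
1 = 3·47 − 10·14
1 = −10·202 + 43·47
1 = 43·1663 − 354·202
1 = −354·6854 + 1459·1663
So 1663·1459 ≡ 1 (mod 6854).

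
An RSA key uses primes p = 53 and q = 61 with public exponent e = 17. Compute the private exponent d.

2753

φ(n) = (p−1)(q−1) = 52·60 = 3120.
Need d with 17·d ≡ 1 (mod 3120). Apply the extended Euclidean algorithm:
3120 = 183*17 + 9
17 = 1*9 + 8
9 = 1*8 + 1
8 = 8*1 + 0
Back-substitute:
1 = 9 − 8
1 = −17 + 2·9
1 = 2·3120 − 367·17
So 17·(-367) ≡ 1 (mod 3120), hence d ≡ -367 ≡ 2753 (mod 3120).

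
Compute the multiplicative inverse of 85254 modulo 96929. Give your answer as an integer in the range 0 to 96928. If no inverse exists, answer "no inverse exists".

Extended Euclidean algorithm:
96929 = 1×85254 + 11675
85254 = 7×11675 + 3529
11675 = 3×3529 + 1088
3529 = 3×1088 + 265
1088 = 4×265 + 28
265 = 9×28 + 13
28 = 2×13 + 2
13 = 6×2 + 1
2 = 2×1 + 0
gcd = 1, so the inverse exists. Back-substitute:
1 = 13 − 6·2
1 = −6·28 + 13·13
1 = 13·265 − 123·28
1 = −123·1088 + 505·265
1 = 505·3529 − 1638·1088
1 = −1638·11675 + 5419·3529
1 = 5419·85254 − 39571·11675
1 = −39571·96929 + 44990·85254
So 85254·44990 ≡ 1 (mod 96929).

44990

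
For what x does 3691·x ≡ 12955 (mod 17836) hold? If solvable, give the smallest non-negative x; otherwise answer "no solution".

First find gcd(3691, 17836):
17836 = 4*3691 + 3072
3691 = 1*3072 + 619
3072 = 4*619 + 596
619 = 1*596 + 23
596 = 25*23 + 21
23 = 1*21 + 2
21 = 10*2 + 1
2 = 2*1 + 0
gcd = 1, so a unique solution mod 17836 exists.
Back-substitute for the Bézout coefficients:
1 = 21 − 10·2
1 = −10·23 + 11·21
1 = 11·596 − 285·23
1 = −285·619 + 296·596
1 = 296·3072 − 1469·619
1 = −1469·3691 + 1765·3072
1 = 1765·17836 − 8529·3691
So 3691·(-8529) ≡ 1 (mod 17836), giving 3691⁻¹ ≡ 9307.
x ≡ 3691⁻¹·12955 ≡ 9307·12955 ≡ 825 (mod 17836).

825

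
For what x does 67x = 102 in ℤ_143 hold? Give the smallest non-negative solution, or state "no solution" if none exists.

First find gcd(67, 143):
143 = 2*67 + 9
67 = 7*9 + 4
9 = 2*4 + 1
4 = 4*1 + 0
gcd = 1, so a unique solution mod 143 exists.
Back-substitute for the Bézout coefficients:
1 = 9 − 2·4
1 = −2·67 + 15·9
1 = 15·143 − 32·67
So 67·(-32) ≡ 1 (mod 143), giving 67⁻¹ ≡ 111.
x ≡ 67⁻¹·102 ≡ 111·102 ≡ 25 (mod 143).

25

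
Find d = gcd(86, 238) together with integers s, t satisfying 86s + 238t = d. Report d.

2

Apply Euclid's algorithm to 238 and 86:
238 = 2·86 + 66
86 = 1·66 + 20
66 = 3·20 + 6
20 = 3·6 + 2
6 = 3·2 + 0
gcd(86, 238) = 2.
Working backward:
2 = 20 − 3·6
2 = −3·66 + 10·20
2 = 10·86 − 13·66
2 = −13·238 + 36·86
So 2 = (-13)·238 + (36)·86.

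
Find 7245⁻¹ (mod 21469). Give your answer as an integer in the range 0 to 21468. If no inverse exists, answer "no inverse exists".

Euclidean algorithm on 21469, 7245:
21469 = 2*7245 + 6979
7245 = 1*6979 + 266
6979 = 26*266 + 63
266 = 4*63 + 14
63 = 4*14 + 7
14 = 2*7 + 0
The gcd is 7, not 1, hence no inverse exists.

no inverse exists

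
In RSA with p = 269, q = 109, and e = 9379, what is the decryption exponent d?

4555

φ(n) = (p−1)(q−1) = 268·108 = 28944.
Need d with 9379·d ≡ 1 (mod 28944). Apply the extended Euclidean algorithm:
28944 = 3×9379 + 807
9379 = 11×807 + 502
807 = 1×502 + 305
502 = 1×305 + 197
305 = 1×197 + 108
197 = 1×108 + 89
108 = 1×89 + 19
89 = 4×19 + 13
19 = 1×13 + 6
13 = 2×6 + 1
6 = 6×1 + 0
Back-substitute:
1 = 13 − 2·6
1 = −2·19 + 3·13
1 = 3·89 − 14·19
1 = −14·108 + 17·89
1 = 17·197 − 31·108
1 = −31·305 + 48·197
1 = 48·502 − 79·305
1 = −79·807 + 127·502
1 = 127·9379 − 1476·807
1 = −1476·28944 + 4555·9379
So 9379·4555 ≡ 1 (mod 28944), hence d = 4555.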